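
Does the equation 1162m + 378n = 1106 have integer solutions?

yes

gcd(1162, 378) = 14  (1162 = 3·378 + 28, 378 = 13·28 + 14, 28 = 2·14).
14 divides 1106, so integer solutions exist.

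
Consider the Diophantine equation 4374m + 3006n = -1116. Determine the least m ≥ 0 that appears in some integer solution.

153

gcd(4374, 3006) = 18  (4374 = 1*3006 + 1368, 3006 = 2*1368 + 270, 1368 = 5*270 + 18, 270 = 15*18).
18 divides -1116, so solutions exist.
Back-substituting, 4374*(11) + 3006*(-16) = 18.
Scale by -1116/18 = -62: (m₀, n₀) = (-682, 992).
General solution: m = -682 + 167t, n = 992 - 243t for integer t.
m ≥ 0: smallest is -682 mod 167 = 153 (at t = 5), with n = -223.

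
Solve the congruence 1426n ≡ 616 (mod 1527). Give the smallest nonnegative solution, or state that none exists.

1279

gcd(1527, 1426):
  1527 = 1·1426 + 101
  1426 = 14·101 + 12
  101 = 8·12 + 5
  12 = 2·5 + 2
  5 = 2·2 + 1
  2 = 2·1
so gcd(1527, 1426) = 1.
1 divides 616, so solutions exist.
Back-substitute for Bézout coefficients:
  1 = 5 - 2·2
  ... = 1426·(-635) + 1527·(593)
So 1426·(-635) ≡ 1 (mod 1527); multiply by 616: n ≡ -391160 (mod 1527).
Smallest nonnegative: n = -391160 mod 1527 = 1279.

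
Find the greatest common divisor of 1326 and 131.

1

gcd(1326, 131):
  1326 = 10*131 + 16
  131 = 8*16 + 3
  16 = 5*3 + 1
  3 = 3*1
so gcd(1326, 131) = 1.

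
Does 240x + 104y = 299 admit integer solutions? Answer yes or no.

gcd(240, 104) = 8  (240 = 2×104 + 32, 104 = 3×32 + 8, 32 = 4×8).
8 does not divide 299 (remainder 3), so no integer solutions.

no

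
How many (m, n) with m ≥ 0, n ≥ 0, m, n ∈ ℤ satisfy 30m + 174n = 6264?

gcd(174, 30):
  174 = 5×30 + 24
  30 = 1×24 + 6
  24 = 4×6
so gcd(174, 30) = 6.
Back-substitute for Bézout coefficients:
  6 = 30 - 1×24
  ... = 30×(6) + 174×(-1)
Scale by 1044: one solution is (6264, -1044). Reduce m mod 29: (0, 36).
General: m = 0 + 29t, n = 36 - 5t.
m ≥ 0 ⇒ t ≥ 0; n ≥ 0 ⇒ t ≤ 7. So t ∈ [0, 7]: 8 solutions.

8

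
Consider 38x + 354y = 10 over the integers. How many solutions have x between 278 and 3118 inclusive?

16

gcd(354, 38):
  354 = 9*38 + 12
  38 = 3*12 + 2
  12 = 6*2
so gcd(354, 38) = 2.
Back-substitute for Bézout coefficients:
  2 = 38 - 3*12
  ... = 38*(28) + 354*(-3)
Scale by 5: particular solution (140, -15); reduce x mod 177: (140, -15).
General solution: x = 140 + 177t, y = -15 - 19t for integer t.
278 ≤ 140 + 177t ≤ 3118 gives t ∈ [1, 16], which is 16 values.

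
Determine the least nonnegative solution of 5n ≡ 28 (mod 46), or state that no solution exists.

gcd(46, 5) = 1.
1 divides 28, so solutions exist.
By Bézout, 5*(-9) + 46*(1) = 1.
So 5*(-9) ≡ 1 (mod 46); multiply by 28: n ≡ -252 (mod 46).
Smallest nonnegative: n = -252 mod 46 = 24.

24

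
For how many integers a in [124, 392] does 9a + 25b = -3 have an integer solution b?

gcd(25, 9) = 1  (25 = 2*9 + 7, 9 = 1*7 + 2, 7 = 3*2 + 1, 2 = 2*1).
Back-substituting, 9*(-11) + 25*(4) = 1.
Scale by -3: particular solution (33, -12); reduce a mod 25: (8, -3).
General solution: a = 8 + 25t, b = -3 - 9t for integer t.
124 ≤ 8 + 25t ≤ 392 gives t ∈ [5, 15], which is 11 values.

11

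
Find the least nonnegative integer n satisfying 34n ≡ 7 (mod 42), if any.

gcd(42, 34):
  42 = 1*34 + 8
  34 = 4*8 + 2
  8 = 4*2
so gcd(42, 34) = 2.
2 does not divide 7, so the congruence has no solution.

no solution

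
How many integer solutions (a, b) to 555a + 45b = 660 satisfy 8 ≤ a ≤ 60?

gcd(555, 45) = 15.
By Bézout, 555*(1) + 45*(-12) = 15.
Particular solution: (2, -10).
General solution: a = 2 + 3t, b = -10 - 37t for integer t.
8 ≤ 2 + 3t ≤ 60 gives t ∈ [2, 19], which is 18 values.

18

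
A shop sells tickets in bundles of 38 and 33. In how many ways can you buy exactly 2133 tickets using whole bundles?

Need nonnegative integers with 38j + 33k = 2133.
gcd(38, 33) = 1, and 38·(-13) + 33·(15) = 1.
So (j₀, k₀) = (-27729, 31995); general j = -27729 + 33t, k = 31995 - 38t.
j ≥ 0 ⇒ t ≥ 841; k ≥ 0 ⇒ t ≤ 841. That's 1 value of t.

1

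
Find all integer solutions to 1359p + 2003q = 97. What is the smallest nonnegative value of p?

gcd(2003, 1359):
  2003 = 1×1359 + 644
  1359 = 2×644 + 71
  644 = 9×71 + 5
  71 = 14×5 + 1
  5 = 5×1
so gcd(2003, 1359) = 1.
1 divides 97, so solutions exist.
Back-substitute for Bézout coefficients:
  1 = 71 - 14×5
  ... = 1359×(395) + 2003×(-268)
Scale by 97/1 = 97: (p₀, q₀) = (38315, -25996).
General solution: p = 38315 + 2003t, q = -25996 - 1359t for integer t.
p ≥ 0: smallest is 38315 mod 2003 = 258 (at t = -19), with q = -175.

258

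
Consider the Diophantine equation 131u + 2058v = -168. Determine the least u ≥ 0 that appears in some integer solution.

1554

gcd(2058, 131) = 1  (2058 = 15*131 + 93, 131 = 1*93 + 38, 93 = 2*38 + 17, 38 = 2*17 + 4, 17 = 4*4 + 1, 4 = 4*1).
1 divides -168, so solutions exist.
Back-substituting, 131*(-487) + 2058*(31) = 1.
Scale by -168/1 = -168: (u₀, v₀) = (81816, -5208).
General solution: u = 81816 + 2058t, v = -5208 - 131t for integer t.
u ≥ 0: smallest is 81816 mod 2058 = 1554 (at t = -39), with v = -99.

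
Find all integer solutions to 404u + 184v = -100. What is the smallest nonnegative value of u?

33

gcd(404, 184) = 4  (404 = 2*184 + 36, 184 = 5*36 + 4, 36 = 9*4).
4 divides -100, so solutions exist.
Back-substituting, 404*(-5) + 184*(11) = 4.
Scale by -100/4 = -25: (u₀, v₀) = (125, -275).
General solution: u = 125 + 46t, v = -275 - 101t for integer t.
u ≥ 0: smallest is 125 mod 46 = 33 (at t = -2), with v = -73.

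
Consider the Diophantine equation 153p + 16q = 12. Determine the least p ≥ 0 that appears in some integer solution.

12

gcd(153, 16) = 1  (153 = 9*16 + 9, 16 = 1*9 + 7, 9 = 1*7 + 2, 7 = 3*2 + 1, 2 = 2*1).
1 divides 12, so solutions exist.
Back-substituting, 153*(-7) + 16*(67) = 1.
Scale by 12/1 = 12: (p₀, q₀) = (-84, 804).
General solution: p = -84 + 16t, q = 804 - 153t for integer t.
p ≥ 0: smallest is -84 mod 16 = 12 (at t = 6), with q = -114.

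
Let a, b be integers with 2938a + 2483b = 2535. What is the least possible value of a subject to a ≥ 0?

gcd(2938, 2483):
  2938 = 1·2483 + 455
  2483 = 5·455 + 208
  455 = 2·208 + 39
  208 = 5·39 + 13
  39 = 3·13
so gcd(2938, 2483) = 13.
13 divides 2535, so solutions exist.
Back-substitute for Bézout coefficients:
  13 = 208 - 5·39
  ... = 2938·(-60) + 2483·(71)
Scale by 2535/13 = 195: (a₀, b₀) = (-11700, 13845).
General solution: a = -11700 + 191t, b = 13845 - 226t for integer t.
a ≥ 0: smallest is -11700 mod 191 = 142 (at t = 62), with b = -167.

142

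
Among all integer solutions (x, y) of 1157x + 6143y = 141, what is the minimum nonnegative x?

5060

gcd(6143, 1157):
  6143 = 5×1157 + 358
  1157 = 3×358 + 83
  358 = 4×83 + 26
  83 = 3×26 + 5
  26 = 5×5 + 1
  5 = 5×1
so gcd(6143, 1157) = 1.
1 divides 141, so solutions exist.
Back-substitute for Bézout coefficients:
  1 = 26 - 5×5
  ... = 1157×(-1184) + 6143×(223)
Scale by 141/1 = 141: (x₀, y₀) = (-166944, 31443).
General solution: x = -166944 + 6143t, y = 31443 - 1157t for integer t.
x ≥ 0: smallest is -166944 mod 6143 = 5060 (at t = 28), with y = -953.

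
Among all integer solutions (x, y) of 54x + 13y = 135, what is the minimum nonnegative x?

gcd(54, 13) = 1  (54 = 4×13 + 2, 13 = 6×2 + 1, 2 = 2×1).
1 divides 135, so solutions exist.
Back-substituting, 54×(-6) + 13×(25) = 1.
Scale by 135/1 = 135: (x₀, y₀) = (-810, 3375).
General solution: x = -810 + 13t, y = 3375 - 54t for integer t.
x ≥ 0: smallest is -810 mod 13 = 9 (at t = 63), with y = -27.

9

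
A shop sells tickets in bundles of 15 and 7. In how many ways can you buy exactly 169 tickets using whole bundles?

2

Need nonnegative integers with 15j + 7k = 169.
gcd(15, 7) = 1, and 15·(1) + 7·(-2) = 1.
So (j₀, k₀) = (169, -338); general j = 169 + 7t, k = -338 - 15t.
j ≥ 0 ⇒ t ≥ -24; k ≥ 0 ⇒ t ≤ -23. That's 2 values of t.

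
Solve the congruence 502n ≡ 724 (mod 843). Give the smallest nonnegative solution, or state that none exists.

475

gcd(843, 502):
  843 = 1×502 + 341
  502 = 1×341 + 161
  341 = 2×161 + 19
  161 = 8×19 + 9
  19 = 2×9 + 1
  9 = 9×1
so gcd(843, 502) = 1.
1 divides 724, so solutions exist.
Back-substitute for Bézout coefficients:
  1 = 19 - 2×9
  ... = 502×(-89) + 843×(53)
So 502×(-89) ≡ 1 (mod 843); multiply by 724: n ≡ -64436 (mod 843).
Smallest nonnegative: n = -64436 mod 843 = 475.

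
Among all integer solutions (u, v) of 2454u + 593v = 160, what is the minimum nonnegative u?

gcd(2454, 593) = 1  (2454 = 4·593 + 82, 593 = 7·82 + 19, 82 = 4·19 + 6, 19 = 3·6 + 1, 6 = 6·1).
1 divides 160, so solutions exist.
Back-substituting, 2454·(-94) + 593·(389) = 1.
Scale by 160/1 = 160: (u₀, v₀) = (-15040, 62240).
General solution: u = -15040 + 593t, v = 62240 - 2454t for integer t.
u ≥ 0: smallest is -15040 mod 593 = 378 (at t = 26), with v = -1564.

378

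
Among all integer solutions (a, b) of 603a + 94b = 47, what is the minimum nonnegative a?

47

gcd(603, 94):
  603 = 6*94 + 39
  94 = 2*39 + 16
  39 = 2*16 + 7
  16 = 2*7 + 2
  7 = 3*2 + 1
  2 = 2*1
so gcd(603, 94) = 1.
1 divides 47, so solutions exist.
Back-substitute for Bézout coefficients:
  1 = 7 - 3*2
  ... = 603*(41) + 94*(-263)
Scale by 47/1 = 47: (a₀, b₀) = (1927, -12361).
General solution: a = 1927 + 94t, b = -12361 - 603t for integer t.
a ≥ 0: smallest is 1927 mod 94 = 47 (at t = -20), with b = -301.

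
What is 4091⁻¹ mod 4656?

4211

gcd(4656, 4091):
  4656 = 1*4091 + 565
  4091 = 7*565 + 136
  565 = 4*136 + 21
  136 = 6*21 + 10
  21 = 2*10 + 1
  10 = 10*1
so gcd(4656, 4091) = 1.
Back-substitute for Bézout coefficients:
  1 = 21 - 2*10
  ... = 4091*(-445) + 4656*(391)
So 4091*-445 ≡ 1 (mod 4656), and -445 mod 4656 = 4211.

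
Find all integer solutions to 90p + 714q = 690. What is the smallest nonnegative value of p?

gcd(714, 90) = 6  (714 = 7×90 + 84, 90 = 1×84 + 6, 84 = 14×6).
6 divides 690, so solutions exist.
Back-substituting, 90×(8) + 714×(-1) = 6.
Scale by 690/6 = 115: (p₀, q₀) = (920, -115).
General solution: p = 920 + 119t, q = -115 - 15t for integer t.
p ≥ 0: smallest is 920 mod 119 = 87 (at t = -7), with q = -10.

87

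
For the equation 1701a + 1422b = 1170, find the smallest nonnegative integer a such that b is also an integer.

152

gcd(1701, 1422):
  1701 = 1*1422 + 279
  1422 = 5*279 + 27
  279 = 10*27 + 9
  27 = 3*9
so gcd(1701, 1422) = 9.
9 divides 1170, so solutions exist.
Back-substitute for Bézout coefficients:
  9 = 279 - 10*27
  ... = 1701*(51) + 1422*(-61)
Scale by 1170/9 = 130: (a₀, b₀) = (6630, -7930).
General solution: a = 6630 + 158t, b = -7930 - 189t for integer t.
a ≥ 0: smallest is 6630 mod 158 = 152 (at t = -41), with b = -181.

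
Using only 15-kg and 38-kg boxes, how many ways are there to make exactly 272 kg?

1

Need nonnegative integers with 15j + 38k = 272.
gcd(15, 38) = 1, and 15·(-5) + 38·(2) = 1.
So (j₀, k₀) = (-1360, 544); general j = -1360 + 38t, k = 544 - 15t.
j ≥ 0 ⇒ t ≥ 36; k ≥ 0 ⇒ t ≤ 36. That's 1 value of t.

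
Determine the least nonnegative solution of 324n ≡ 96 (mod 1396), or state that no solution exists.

52

gcd(1396, 324) = 4  (1396 = 4·324 + 100, 324 = 3·100 + 24, 100 = 4·24 + 4, 24 = 6·4).
4 divides 96, so solutions exist.
Back-substituting, 324·(-56) + 1396·(13) = 4.
So 324·(-56) ≡ 4 (mod 1396); multiply by 24: n ≡ -1344 (mod 349).
Smallest nonnegative: n = -1344 mod 349 = 52.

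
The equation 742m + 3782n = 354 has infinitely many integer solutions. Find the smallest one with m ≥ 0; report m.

gcd(3782, 742):
  3782 = 5*742 + 72
  742 = 10*72 + 22
  72 = 3*22 + 6
  22 = 3*6 + 4
  6 = 1*4 + 2
  4 = 2*2
so gcd(3782, 742) = 2.
2 divides 354, so solutions exist.
Back-substitute for Bézout coefficients:
  2 = 6 - 1*4
  ... = 742*(-683) + 3782*(134)
Scale by 354/2 = 177: (m₀, n₀) = (-120891, 23718).
General solution: m = -120891 + 1891t, n = 23718 - 371t for integer t.
m ≥ 0: smallest is -120891 mod 1891 = 133 (at t = 64), with n = -26.

133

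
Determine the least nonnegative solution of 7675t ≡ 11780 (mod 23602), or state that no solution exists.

18714

gcd(23602, 7675) = 1.
1 divides 11780, so solutions exist.
By Bézout, 7675×(-2577) + 23602×(838) = 1.
So 7675×(-2577) ≡ 1 (mod 23602); multiply by 11780: t ≡ -30357060 (mod 23602).
Smallest nonnegative: t = -30357060 mod 23602 = 18714.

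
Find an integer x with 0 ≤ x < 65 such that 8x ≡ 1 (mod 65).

gcd(65, 8) = 1  (65 = 8*8 + 1, 8 = 8*1).
Back-substituting, 8*(-8) + 65*(1) = 1.
So 8*-8 ≡ 1 (mod 65), and -8 mod 65 = 57.

57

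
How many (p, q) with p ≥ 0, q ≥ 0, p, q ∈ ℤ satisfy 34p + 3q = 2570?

gcd(34, 3) = 1.
By Bézout, 34*(1) + 3*(-11) = 1.
One solution: (2, 834).
General: p = 2 + 3t, q = 834 - 34t.
p ≥ 0 ⇒ t ≥ 0; q ≥ 0 ⇒ t ≤ 24. So t ∈ [0, 24]: 25 solutions.

25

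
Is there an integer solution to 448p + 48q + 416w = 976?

yes

gcd(448, 48) = 16.
gcd(16, 416) = 16.
16 divides 976, so integer solutions exist.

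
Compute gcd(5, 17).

gcd(17, 5):
  17 = 3·5 + 2
  5 = 2·2 + 1
  2 = 2·1
so gcd(17, 5) = 1.

1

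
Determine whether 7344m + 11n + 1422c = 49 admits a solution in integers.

gcd(7344, 11) = 1.
gcd(1, 1422) = 1.
1 divides 49, so integer solutions exist.

yes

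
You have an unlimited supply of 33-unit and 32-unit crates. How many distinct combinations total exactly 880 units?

1

Need nonnegative integers with 33j + 32k = 880.
gcd(33, 32) = 1, and 33·(1) + 32·(-1) = 1.
So (j₀, k₀) = (880, -880); general j = 880 + 32t, k = -880 - 33t.
j ≥ 0 ⇒ t ≥ -27; k ≥ 0 ⇒ t ≤ -27. That's 1 value of t.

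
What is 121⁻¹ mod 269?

gcd(269, 121) = 1  (269 = 2×121 + 27, 121 = 4×27 + 13, 27 = 2×13 + 1, 13 = 13×1).
Back-substituting, 121×(-20) + 269×(9) = 1.
So 121×-20 ≡ 1 (mod 269), and -20 mod 269 = 249.

249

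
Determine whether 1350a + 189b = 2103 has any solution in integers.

gcd(1350, 189) = 27  (1350 = 7×189 + 27, 189 = 7×27).
27 does not divide 2103 (remainder 24), so no integer solutions.

no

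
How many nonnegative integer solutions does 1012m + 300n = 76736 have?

1

gcd(1012, 300) = 4.
By Bézout, 1012×(-8) + 300×(27) = 4.
One solution: (53, 77).
General: m = 53 + 75t, n = 77 - 253t.
m ≥ 0 ⇒ t ≥ 0; n ≥ 0 ⇒ t ≤ 0. So t ∈ [0, 0]: 1 solution.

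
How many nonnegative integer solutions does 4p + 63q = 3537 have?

gcd(63, 4) = 1.
By Bézout, 4*(16) + 63*(-1) = 1.
One solution: (18, 55).
General: p = 18 + 63t, q = 55 - 4t.
p ≥ 0 ⇒ t ≥ 0; q ≥ 0 ⇒ t ≤ 13. So t ∈ [0, 13]: 14 solutions.

14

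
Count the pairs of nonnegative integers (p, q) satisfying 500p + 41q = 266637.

gcd(500, 41) = 1.
By Bézout, 500·(-5) + 41·(61) = 1.
One solution: (12, 6357).
General: p = 12 + 41t, q = 6357 - 500t.
p ≥ 0 ⇒ t ≥ 0; q ≥ 0 ⇒ t ≤ 12. So t ∈ [0, 12]: 13 solutions.

13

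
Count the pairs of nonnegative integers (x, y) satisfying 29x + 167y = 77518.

16

gcd(167, 29) = 1  (167 = 5×29 + 22, 29 = 1×22 + 7, 22 = 3×7 + 1, 7 = 7×1).
Back-substituting, 29×(-23) + 167×(4) = 1.
Scale by 77518: one solution is (-1782914, 310072). Reduce x mod 167: (145, 439).
General: x = 145 + 167t, y = 439 - 29t.
x ≥ 0 ⇒ t ≥ 0; y ≥ 0 ⇒ t ≤ 15. So t ∈ [0, 15]: 16 solutions.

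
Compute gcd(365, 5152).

1

gcd(5152, 365):
  5152 = 14·365 + 42
  365 = 8·42 + 29
  42 = 1·29 + 13
  29 = 2·13 + 3
  13 = 4·3 + 1
  3 = 3·1
so gcd(5152, 365) = 1.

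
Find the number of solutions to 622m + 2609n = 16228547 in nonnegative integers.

gcd(2609, 622):
  2609 = 4·622 + 121
  622 = 5·121 + 17
  121 = 7·17 + 2
  17 = 8·2 + 1
  2 = 2·1
so gcd(2609, 622) = 1.
Back-substitute for Bézout coefficients:
  1 = 17 - 8·2
  ... = 622·(1229) + 2609·(-293)
Scale by 16228547: one solution is (19944884263, -4754964271). Reduce m mod 2609: (240, 6163).
General: m = 240 + 2609t, n = 6163 - 622t.
m ≥ 0 ⇒ t ≥ 0; n ≥ 0 ⇒ t ≤ 9. So t ∈ [0, 9]: 10 solutions.

10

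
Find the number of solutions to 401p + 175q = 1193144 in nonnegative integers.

17

gcd(401, 175):
  401 = 2×175 + 51
  175 = 3×51 + 22
  51 = 2×22 + 7
  22 = 3×7 + 1
  7 = 7×1
so gcd(401, 175) = 1.
Back-substitute for Bézout coefficients:
  1 = 22 - 3×7
  ... = 401×(-24) + 175×(55)
Scale by 1193144: one solution is (-28635456, 65622920). Reduce p mod 175: (144, 6488).
General: p = 144 + 175t, q = 6488 - 401t.
p ≥ 0 ⇒ t ≥ 0; q ≥ 0 ⇒ t ≤ 16. So t ∈ [0, 16]: 17 solutions.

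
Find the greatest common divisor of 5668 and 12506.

gcd(12506, 5668):
  12506 = 2×5668 + 1170
  5668 = 4×1170 + 988
  1170 = 1×988 + 182
  988 = 5×182 + 78
  182 = 2×78 + 26
  78 = 3×26
so gcd(12506, 5668) = 26.

26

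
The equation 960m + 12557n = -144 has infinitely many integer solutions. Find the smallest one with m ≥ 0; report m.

11929

gcd(12557, 960):
  12557 = 13·960 + 77
  960 = 12·77 + 36
  77 = 2·36 + 5
  36 = 7·5 + 1
  5 = 5·1
so gcd(12557, 960) = 1.
1 divides -144, so solutions exist.
Back-substitute for Bézout coefficients:
  1 = 36 - 7·5
  ... = 960·(2446) + 12557·(-187)
Scale by -144/1 = -144: (m₀, n₀) = (-352224, 26928).
General solution: m = -352224 + 12557t, n = 26928 - 960t for integer t.
m ≥ 0: smallest is -352224 mod 12557 = 11929 (at t = 29), with n = -912.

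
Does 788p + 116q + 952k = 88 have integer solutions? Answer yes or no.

yes

gcd(788, 116):
  788 = 6*116 + 92
  116 = 1*92 + 24
  92 = 3*24 + 20
  24 = 1*20 + 4
  20 = 5*4
so gcd(788, 116) = 4.
gcd(4, 952) = 4.
4 divides 88, so integer solutions exist.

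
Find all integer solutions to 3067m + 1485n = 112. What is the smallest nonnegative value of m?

gcd(3067, 1485):
  3067 = 2*1485 + 97
  1485 = 15*97 + 30
  97 = 3*30 + 7
  30 = 4*7 + 2
  7 = 3*2 + 1
  2 = 2*1
so gcd(3067, 1485) = 1.
1 divides 112, so solutions exist.
Back-substitute for Bézout coefficients:
  1 = 7 - 3*2
  ... = 3067*(643) + 1485*(-1328)
Scale by 112/1 = 112: (m₀, n₀) = (72016, -148736).
General solution: m = 72016 + 1485t, n = -148736 - 3067t for integer t.
m ≥ 0: smallest is 72016 mod 1485 = 736 (at t = -48), with n = -1520.

736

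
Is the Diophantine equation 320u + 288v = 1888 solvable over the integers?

gcd(320, 288):
  320 = 1*288 + 32
  288 = 9*32
so gcd(320, 288) = 32.
32 divides 1888, so integer solutions exist.

yes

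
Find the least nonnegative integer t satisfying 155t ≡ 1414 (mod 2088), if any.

1922

gcd(2088, 155) = 1.
1 divides 1414, so solutions exist.
By Bézout, 155×(-229) + 2088×(17) = 1.
So 155×(-229) ≡ 1 (mod 2088); multiply by 1414: t ≡ -323806 (mod 2088).
Smallest nonnegative: t = -323806 mod 2088 = 1922.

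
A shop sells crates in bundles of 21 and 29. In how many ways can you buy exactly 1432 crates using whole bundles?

2

Need nonnegative integers with 21j + 29k = 1432.
gcd(21, 29) = 1, and 21·(-11) + 29·(8) = 1.
So (j₀, k₀) = (-15752, 11456); general j = -15752 + 29t, k = 11456 - 21t.
j ≥ 0 ⇒ t ≥ 544; k ≥ 0 ⇒ t ≤ 545. That's 2 values of t.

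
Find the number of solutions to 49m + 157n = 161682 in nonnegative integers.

21

gcd(157, 49) = 1  (157 = 3×49 + 10, 49 = 4×10 + 9, 10 = 1×9 + 1, 9 = 9×1).
Back-substituting, 49×(-16) + 157×(5) = 1.
Scale by 161682: one solution is (-2586912, 808410). Reduce m mod 157: (134, 988).
General: m = 134 + 157t, n = 988 - 49t.
m ≥ 0 ⇒ t ≥ 0; n ≥ 0 ⇒ t ≤ 20. So t ∈ [0, 20]: 21 solutions.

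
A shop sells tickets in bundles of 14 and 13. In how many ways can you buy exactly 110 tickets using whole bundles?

Need nonnegative integers with 14j + 13k = 110.
gcd(14, 13) = 1, and 14·(1) + 13·(-1) = 1.
So (j₀, k₀) = (110, -110); general j = 110 + 13t, k = -110 - 14t.
j ≥ 0 ⇒ t ≥ -8; k ≥ 0 ⇒ t ≤ -8. That's 1 value of t.

1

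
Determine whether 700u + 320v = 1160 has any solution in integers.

gcd(700, 320) = 20  (700 = 2·320 + 60, 320 = 5·60 + 20, 60 = 3·20).
20 divides 1160, so integer solutions exist.

yes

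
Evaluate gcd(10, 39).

gcd(39, 10):
  39 = 3·10 + 9
  10 = 1·9 + 1
  9 = 9·1
so gcd(39, 10) = 1.

1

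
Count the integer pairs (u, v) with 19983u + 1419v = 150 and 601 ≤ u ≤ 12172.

24

gcd(19983, 1419) = 3  (19983 = 14×1419 + 117, 1419 = 12×117 + 15, 117 = 7×15 + 12, 15 = 1×12 + 3, 12 = 4×3).
Back-substituting, 19983×(-97) + 1419×(1366) = 3.
Scale by 50: particular solution (-4850, 68300); reduce u mod 473: (353, -4971).
General solution: u = 353 + 473t, v = -4971 - 6661t for integer t.
601 ≤ 353 + 473t ≤ 12172 gives t ∈ [1, 24], which is 24 values.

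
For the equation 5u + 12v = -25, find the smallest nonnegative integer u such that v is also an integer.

7

gcd(12, 5):
  12 = 2·5 + 2
  5 = 2·2 + 1
  2 = 2·1
so gcd(12, 5) = 1.
1 divides -25, so solutions exist.
Back-substitute for Bézout coefficients:
  1 = 5 - 2·2
  ... = 5·(5) + 12·(-2)
Scale by -25/1 = -25: (u₀, v₀) = (-125, 50).
General solution: u = -125 + 12t, v = 50 - 5t for integer t.
u ≥ 0: smallest is -125 mod 12 = 7 (at t = 11), with v = -5.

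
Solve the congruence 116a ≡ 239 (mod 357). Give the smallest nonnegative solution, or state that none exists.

gcd(357, 116):
  357 = 3·116 + 9
  116 = 12·9 + 8
  9 = 1·8 + 1
  8 = 8·1
so gcd(357, 116) = 1.
1 divides 239, so solutions exist.
Back-substitute for Bézout coefficients:
  1 = 9 - 1·8
  ... = 116·(-40) + 357·(13)
So 116·(-40) ≡ 1 (mod 357); multiply by 239: a ≡ -9560 (mod 357).
Smallest nonnegative: a = -9560 mod 357 = 79.

79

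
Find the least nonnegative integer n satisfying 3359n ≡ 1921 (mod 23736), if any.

gcd(23736, 3359) = 1.
1 divides 1921, so solutions exist.
By Bézout, 3359×(1703) + 23736×(-241) = 1.
So 3359×(1703) ≡ 1 (mod 23736); multiply by 1921: n ≡ 3271463 (mod 23736).
Smallest nonnegative: n = 3271463 mod 23736 = 19631.

19631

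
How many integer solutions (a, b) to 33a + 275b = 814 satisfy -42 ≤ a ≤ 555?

gcd(275, 33) = 11.
By Bézout, 33·(-8) + 275·(1) = 11.
Particular solution: (8, 2).
General solution: a = 8 + 25t, b = 2 - 3t for integer t.
-42 ≤ 8 + 25t ≤ 555 gives t ∈ [-2, 21], which is 24 values.

24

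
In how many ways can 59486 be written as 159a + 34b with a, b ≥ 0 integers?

11

gcd(159, 34) = 1.
By Bézout, 159*(3) + 34*(-14) = 1.
One solution: (26, 1628).
General: a = 26 + 34t, b = 1628 - 159t.
a ≥ 0 ⇒ t ≥ 0; b ≥ 0 ⇒ t ≤ 10. So t ∈ [0, 10]: 11 solutions.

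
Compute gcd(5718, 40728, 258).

6

gcd(40728, 5718) = 6.
gcd(6, 258) = 6.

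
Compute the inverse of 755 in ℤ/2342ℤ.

1247

gcd(2342, 755) = 1  (2342 = 3·755 + 77, 755 = 9·77 + 62, 77 = 1·62 + 15, 62 = 4·15 + 2, 15 = 7·2 + 1, 2 = 2·1).
Back-substituting, 755·(-1095) + 2342·(353) = 1.
So 755·-1095 ≡ 1 (mod 2342), and -1095 mod 2342 = 1247.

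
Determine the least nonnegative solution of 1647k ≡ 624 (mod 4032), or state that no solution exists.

no solution

gcd(4032, 1647) = 9.
9 does not divide 624, so the congruence has no solution.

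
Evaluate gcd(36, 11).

1

gcd(36, 11) = 1  (36 = 3*11 + 3, 11 = 3*3 + 2, 3 = 1*2 + 1, 2 = 2*1).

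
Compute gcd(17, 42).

1

gcd(42, 17):
  42 = 2·17 + 8
  17 = 2·8 + 1
  8 = 8·1
so gcd(42, 17) = 1.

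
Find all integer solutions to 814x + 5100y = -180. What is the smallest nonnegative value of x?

2130

gcd(5100, 814):
  5100 = 6·814 + 216
  814 = 3·216 + 166
  216 = 1·166 + 50
  166 = 3·50 + 16
  50 = 3·16 + 2
  16 = 8·2
so gcd(5100, 814) = 2.
2 divides -180, so solutions exist.
Back-substitute for Bézout coefficients:
  2 = 50 - 3·16
  ... = 814·(-307) + 5100·(49)
Scale by -180/2 = -90: (x₀, y₀) = (27630, -4410).
General solution: x = 27630 + 2550t, y = -4410 - 407t for integer t.
x ≥ 0: smallest is 27630 mod 2550 = 2130 (at t = -10), with y = -340.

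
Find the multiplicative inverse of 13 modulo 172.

gcd(172, 13) = 1  (172 = 13·13 + 3, 13 = 4·3 + 1, 3 = 3·1).
Back-substituting, 13·(53) + 172·(-4) = 1.
So 13·53 ≡ 1 (mod 172), and 53 mod 172 = 53.

53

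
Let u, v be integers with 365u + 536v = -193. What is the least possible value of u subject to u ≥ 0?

371

gcd(536, 365) = 1.
1 divides -193, so solutions exist.
By Bézout, 365·(-163) + 536·(111) = 1.
Scale by -193/1 = -193: (u₀, v₀) = (31459, -21423).
General solution: u = 31459 + 536t, v = -21423 - 365t for integer t.
u ≥ 0: smallest is 31459 mod 536 = 371 (at t = -58), with v = -253.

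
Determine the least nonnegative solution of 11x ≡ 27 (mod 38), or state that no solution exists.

gcd(38, 11):
  38 = 3·11 + 5
  11 = 2·5 + 1
  5 = 5·1
so gcd(38, 11) = 1.
1 divides 27, so solutions exist.
Back-substitute for Bézout coefficients:
  1 = 11 - 2·5
  ... = 11·(7) + 38·(-2)
So 11·(7) ≡ 1 (mod 38); multiply by 27: x ≡ 189 (mod 38).
Smallest nonnegative: x = 189 mod 38 = 37.

37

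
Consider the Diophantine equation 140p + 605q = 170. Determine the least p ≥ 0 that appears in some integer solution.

79

gcd(605, 140) = 5  (605 = 4×140 + 45, 140 = 3×45 + 5, 45 = 9×5).
5 divides 170, so solutions exist.
Back-substituting, 140×(13) + 605×(-3) = 5.
Scale by 170/5 = 34: (p₀, q₀) = (442, -102).
General solution: p = 442 + 121t, q = -102 - 28t for integer t.
p ≥ 0: smallest is 442 mod 121 = 79 (at t = -3), with q = -18.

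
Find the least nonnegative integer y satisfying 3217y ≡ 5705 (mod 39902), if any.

8647

gcd(39902, 3217):
  39902 = 12*3217 + 1298
  3217 = 2*1298 + 621
  1298 = 2*621 + 56
  621 = 11*56 + 5
  56 = 11*5 + 1
  5 = 5*1
so gcd(39902, 3217) = 1.
1 divides 5705, so solutions exist.
Back-substitute for Bézout coefficients:
  1 = 56 - 11*5
  ... = 3217*(-7839) + 39902*(632)
So 3217*(-7839) ≡ 1 (mod 39902); multiply by 5705: y ≡ -44721495 (mod 39902).
Smallest nonnegative: y = -44721495 mod 39902 = 8647.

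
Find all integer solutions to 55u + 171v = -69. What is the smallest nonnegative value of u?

gcd(171, 55) = 1  (171 = 3×55 + 6, 55 = 9×6 + 1, 6 = 6×1).
1 divides -69, so solutions exist.
Back-substituting, 55×(28) + 171×(-9) = 1.
Scale by -69/1 = -69: (u₀, v₀) = (-1932, 621).
General solution: u = -1932 + 171t, v = 621 - 55t for integer t.
u ≥ 0: smallest is -1932 mod 171 = 120 (at t = 12), with v = -39.

120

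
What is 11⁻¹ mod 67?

61

gcd(67, 11) = 1  (67 = 6*11 + 1, 11 = 11*1).
Back-substituting, 11*(-6) + 67*(1) = 1.
So 11*-6 ≡ 1 (mod 67), and -6 mod 67 = 61.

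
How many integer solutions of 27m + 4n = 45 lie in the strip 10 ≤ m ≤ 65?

14

gcd(27, 4) = 1  (27 = 6·4 + 3, 4 = 1·3 + 1, 3 = 3·1).
Back-substituting, 27·(-1) + 4·(7) = 1.
Scale by 45: particular solution (-45, 315); reduce m mod 4: (3, -9).
General solution: m = 3 + 4t, n = -9 - 27t for integer t.
10 ≤ 3 + 4t ≤ 65 gives t ∈ [2, 15], which is 14 values.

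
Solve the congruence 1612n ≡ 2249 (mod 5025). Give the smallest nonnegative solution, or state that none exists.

gcd(5025, 1612) = 1.
1 divides 2249, so solutions exist.
By Bézout, 1612·(-452) + 5025·(145) = 1.
So 1612·(-452) ≡ 1 (mod 5025); multiply by 2249: n ≡ -1016548 (mod 5025).
Smallest nonnegative: n = -1016548 mod 5025 = 3527.

3527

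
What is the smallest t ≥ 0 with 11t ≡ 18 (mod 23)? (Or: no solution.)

10

gcd(23, 11) = 1  (23 = 2*11 + 1, 11 = 11*1).
1 divides 18, so solutions exist.
Back-substituting, 11*(-2) + 23*(1) = 1.
So 11*(-2) ≡ 1 (mod 23); multiply by 18: t ≡ -36 (mod 23).
Smallest nonnegative: t = -36 mod 23 = 10.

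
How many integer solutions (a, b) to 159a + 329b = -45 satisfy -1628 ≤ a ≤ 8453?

31

gcd(329, 159):
  329 = 2×159 + 11
  159 = 14×11 + 5
  11 = 2×5 + 1
  5 = 5×1
so gcd(329, 159) = 1.
Back-substitute for Bézout coefficients:
  1 = 11 - 2×5
  ... = 159×(-60) + 329×(29)
Scale by -45: particular solution (2700, -1305); reduce a mod 329: (68, -33).
General solution: a = 68 + 329t, b = -33 - 159t for integer t.
-1628 ≤ 68 + 329t ≤ 8453 gives t ∈ [-5, 25], which is 31 values.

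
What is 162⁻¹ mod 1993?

gcd(1993, 162) = 1  (1993 = 12·162 + 49, 162 = 3·49 + 15, 49 = 3·15 + 4, 15 = 3·4 + 3, 4 = 1·3 + 1, 3 = 3·1).
Back-substituting, 162·(-529) + 1993·(43) = 1.
So 162·-529 ≡ 1 (mod 1993), and -529 mod 1993 = 1464.

1464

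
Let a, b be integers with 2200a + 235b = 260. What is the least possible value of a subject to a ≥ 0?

gcd(2200, 235):
  2200 = 9×235 + 85
  235 = 2×85 + 65
  85 = 1×65 + 20
  65 = 3×20 + 5
  20 = 4×5
so gcd(2200, 235) = 5.
5 divides 260, so solutions exist.
Back-substitute for Bézout coefficients:
  5 = 65 - 3×20
  ... = 2200×(-11) + 235×(103)
Scale by 260/5 = 52: (a₀, b₀) = (-572, 5356).
General solution: a = -572 + 47t, b = 5356 - 440t for integer t.
a ≥ 0: smallest is -572 mod 47 = 39 (at t = 13), with b = -364.

39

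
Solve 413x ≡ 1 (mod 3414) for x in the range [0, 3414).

gcd(3414, 413) = 1  (3414 = 8×413 + 110, 413 = 3×110 + 83, 110 = 1×83 + 27, 83 = 3×27 + 2, 27 = 13×2 + 1, 2 = 2×1).
Back-substituting, 413×(-1645) + 3414×(199) = 1.
So 413×-1645 ≡ 1 (mod 3414), and -1645 mod 3414 = 1769.

1769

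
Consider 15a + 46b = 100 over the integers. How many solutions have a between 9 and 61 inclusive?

gcd(46, 15) = 1  (46 = 3*15 + 1, 15 = 15*1).
Back-substituting, 15*(-3) + 46*(1) = 1.
Scale by 100: particular solution (-300, 100); reduce a mod 46: (22, -5).
General solution: a = 22 + 46t, b = -5 - 15t for integer t.
9 ≤ 22 + 46t ≤ 61 gives t ∈ [0, 0], which is 1 value.

1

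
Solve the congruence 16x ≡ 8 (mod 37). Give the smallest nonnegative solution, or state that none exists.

19

gcd(37, 16) = 1  (37 = 2×16 + 5, 16 = 3×5 + 1, 5 = 5×1).
1 divides 8, so solutions exist.
Back-substituting, 16×(7) + 37×(-3) = 1.
So 16×(7) ≡ 1 (mod 37); multiply by 8: x ≡ 56 (mod 37).
Smallest nonnegative: x = 56 mod 37 = 19.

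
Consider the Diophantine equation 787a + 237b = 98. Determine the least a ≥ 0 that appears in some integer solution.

gcd(787, 237) = 1.
1 divides 98, so solutions exist.
By Bézout, 787·(-53) + 237·(176) = 1.
Scale by 98/1 = 98: (a₀, b₀) = (-5194, 17248).
General solution: a = -5194 + 237t, b = 17248 - 787t for integer t.
a ≥ 0: smallest is -5194 mod 237 = 20 (at t = 22), with b = -66.

20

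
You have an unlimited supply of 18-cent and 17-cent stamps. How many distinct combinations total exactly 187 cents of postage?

Need nonnegative integers with 18j + 17k = 187.
gcd(18, 17) = 1, and 18·(1) + 17·(-1) = 1.
So (j₀, k₀) = (187, -187); general j = 187 + 17t, k = -187 - 18t.
j ≥ 0 ⇒ t ≥ -11; k ≥ 0 ⇒ t ≤ -11. That's 1 value of t.

1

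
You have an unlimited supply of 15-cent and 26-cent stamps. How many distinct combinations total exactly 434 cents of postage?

1

Need nonnegative integers with 15j + 26k = 434.
gcd(15, 26) = 1, and 15·(7) + 26·(-4) = 1.
So (j₀, k₀) = (3038, -1736); general j = 3038 + 26t, k = -1736 - 15t.
j ≥ 0 ⇒ t ≥ -116; k ≥ 0 ⇒ t ≤ -116. That's 1 value of t.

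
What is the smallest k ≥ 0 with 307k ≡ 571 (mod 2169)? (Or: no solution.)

gcd(2169, 307) = 1.
1 divides 571, so solutions exist.
By Bézout, 307·(325) + 2169·(-46) = 1.
So 307·(325) ≡ 1 (mod 2169); multiply by 571: k ≡ 185575 (mod 2169).
Smallest nonnegative: k = 185575 mod 2169 = 1210.

1210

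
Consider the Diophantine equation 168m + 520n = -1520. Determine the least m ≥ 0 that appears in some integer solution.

gcd(520, 168):
  520 = 3*168 + 16
  168 = 10*16 + 8
  16 = 2*8
so gcd(520, 168) = 8.
8 divides -1520, so solutions exist.
Back-substitute for Bézout coefficients:
  8 = 168 - 10*16
  ... = 168*(31) + 520*(-10)
Scale by -1520/8 = -190: (m₀, n₀) = (-5890, 1900).
General solution: m = -5890 + 65t, n = 1900 - 21t for integer t.
m ≥ 0: smallest is -5890 mod 65 = 25 (at t = 91), with n = -11.

25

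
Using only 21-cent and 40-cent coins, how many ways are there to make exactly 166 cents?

1

Need nonnegative integers with 21j + 40k = 166.
gcd(21, 40) = 1, and 21·(-19) + 40·(10) = 1.
So (j₀, k₀) = (-3154, 1660); general j = -3154 + 40t, k = 1660 - 21t.
j ≥ 0 ⇒ t ≥ 79; k ≥ 0 ⇒ t ≤ 79. That's 1 value of t.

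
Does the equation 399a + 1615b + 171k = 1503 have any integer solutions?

gcd(1615, 399) = 19  (1615 = 4*399 + 19, 399 = 21*19).
gcd(19, 171) = 19.
19 does not divide 1503 (remainder 2), so no integer solutions.

no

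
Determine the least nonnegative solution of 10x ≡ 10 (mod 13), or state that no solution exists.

1

gcd(13, 10) = 1  (13 = 1·10 + 3, 10 = 3·3 + 1, 3 = 3·1).
1 divides 10, so solutions exist.
Back-substituting, 10·(4) + 13·(-3) = 1.
So 10·(4) ≡ 1 (mod 13); multiply by 10: x ≡ 40 (mod 13).
Smallest nonnegative: x = 40 mod 13 = 1.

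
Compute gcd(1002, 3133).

1

gcd(3133, 1002):
  3133 = 3*1002 + 127
  1002 = 7*127 + 113
  127 = 1*113 + 14
  113 = 8*14 + 1
  14 = 14*1
so gcd(3133, 1002) = 1.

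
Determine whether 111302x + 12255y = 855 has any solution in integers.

gcd(111302, 12255) = 19.
19 divides 855, so integer solutions exist.

yes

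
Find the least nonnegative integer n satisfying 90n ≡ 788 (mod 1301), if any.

gcd(1301, 90):
  1301 = 14×90 + 41
  90 = 2×41 + 8
  41 = 5×8 + 1
  8 = 8×1
so gcd(1301, 90) = 1.
1 divides 788, so solutions exist.
Back-substitute for Bézout coefficients:
  1 = 41 - 5×8
  ... = 90×(-159) + 1301×(11)
So 90×(-159) ≡ 1 (mod 1301); multiply by 788: n ≡ -125292 (mod 1301).
Smallest nonnegative: n = -125292 mod 1301 = 905.

905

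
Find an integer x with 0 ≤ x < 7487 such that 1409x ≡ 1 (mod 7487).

3879

gcd(7487, 1409) = 1  (7487 = 5×1409 + 442, 1409 = 3×442 + 83, 442 = 5×83 + 27, 83 = 3×27 + 2, 27 = 13×2 + 1, 2 = 2×1).
Back-substituting, 1409×(-3608) + 7487×(679) = 1.
So 1409×-3608 ≡ 1 (mod 7487), and -3608 mod 7487 = 3879.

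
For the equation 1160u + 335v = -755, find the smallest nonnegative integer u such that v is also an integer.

47

gcd(1160, 335):
  1160 = 3*335 + 155
  335 = 2*155 + 25
  155 = 6*25 + 5
  25 = 5*5
so gcd(1160, 335) = 5.
5 divides -755, so solutions exist.
Back-substitute for Bézout coefficients:
  5 = 155 - 6*25
  ... = 1160*(13) + 335*(-45)
Scale by -755/5 = -151: (u₀, v₀) = (-1963, 6795).
General solution: u = -1963 + 67t, v = 6795 - 232t for integer t.
u ≥ 0: smallest is -1963 mod 67 = 47 (at t = 30), with v = -165.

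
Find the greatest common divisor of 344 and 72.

gcd(344, 72):
  344 = 4×72 + 56
  72 = 1×56 + 16
  56 = 3×16 + 8
  16 = 2×8
so gcd(344, 72) = 8.

8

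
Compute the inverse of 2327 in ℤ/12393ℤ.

10055

gcd(12393, 2327):
  12393 = 5*2327 + 758
  2327 = 3*758 + 53
  758 = 14*53 + 16
  53 = 3*16 + 5
  16 = 3*5 + 1
  5 = 5*1
so gcd(12393, 2327) = 1.
Back-substitute for Bézout coefficients:
  1 = 16 - 3*5
  ... = 2327*(-2338) + 12393*(439)
So 2327*-2338 ≡ 1 (mod 12393), and -2338 mod 12393 = 10055.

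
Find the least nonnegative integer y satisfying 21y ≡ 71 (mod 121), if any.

61

gcd(121, 21) = 1.
1 divides 71, so solutions exist.
By Bézout, 21·(-23) + 121·(4) = 1.
So 21·(-23) ≡ 1 (mod 121); multiply by 71: y ≡ -1633 (mod 121).
Smallest nonnegative: y = -1633 mod 121 = 61.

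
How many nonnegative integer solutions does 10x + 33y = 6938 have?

21

gcd(33, 10) = 1.
By Bézout, 10·(10) + 33·(-3) = 1.
One solution: (14, 206).
General: x = 14 + 33t, y = 206 - 10t.
x ≥ 0 ⇒ t ≥ 0; y ≥ 0 ⇒ t ≤ 20. So t ∈ [0, 20]: 21 solutions.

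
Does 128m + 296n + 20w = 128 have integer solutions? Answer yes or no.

yes

gcd(296, 128):
  296 = 2*128 + 40
  128 = 3*40 + 8
  40 = 5*8
so gcd(296, 128) = 8.
gcd(8, 20) = 4.
4 divides 128, so integer solutions exist.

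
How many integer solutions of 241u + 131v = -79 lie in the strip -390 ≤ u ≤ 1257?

13

gcd(241, 131) = 1  (241 = 1*131 + 110, 131 = 1*110 + 21, 110 = 5*21 + 5, 21 = 4*5 + 1, 5 = 5*1).
Back-substituting, 241*(-25) + 131*(46) = 1.
Scale by -79: particular solution (1975, -3634); reduce u mod 131: (10, -19).
General solution: u = 10 + 131t, v = -19 - 241t for integer t.
-390 ≤ 10 + 131t ≤ 1257 gives t ∈ [-3, 9], which is 13 values.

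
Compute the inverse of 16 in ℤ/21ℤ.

4

gcd(21, 16):
  21 = 1×16 + 5
  16 = 3×5 + 1
  5 = 5×1
so gcd(21, 16) = 1.
Back-substitute for Bézout coefficients:
  1 = 16 - 3×5
  ... = 16×(4) + 21×(-3)
So 16×4 ≡ 1 (mod 21), and 4 mod 21 = 4.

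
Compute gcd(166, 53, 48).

1

gcd(166, 53):
  166 = 3*53 + 7
  53 = 7*7 + 4
  7 = 1*4 + 3
  4 = 1*3 + 1
  3 = 3*1
so gcd(166, 53) = 1.
gcd(1, 48) = 1.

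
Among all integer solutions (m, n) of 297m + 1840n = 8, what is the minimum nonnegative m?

824

gcd(1840, 297) = 1  (1840 = 6·297 + 58, 297 = 5·58 + 7, 58 = 8·7 + 2, 7 = 3·2 + 1, 2 = 2·1).
1 divides 8, so solutions exist.
Back-substituting, 297·(793) + 1840·(-128) = 1.
Scale by 8/1 = 8: (m₀, n₀) = (6344, -1024).
General solution: m = 6344 + 1840t, n = -1024 - 297t for integer t.
m ≥ 0: smallest is 6344 mod 1840 = 824 (at t = -3), with n = -133.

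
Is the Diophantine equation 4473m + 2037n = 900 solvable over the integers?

no

gcd(4473, 2037) = 21.
21 does not divide 900 (remainder 18), so no integer solutions.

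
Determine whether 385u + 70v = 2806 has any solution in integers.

no

gcd(385, 70):
  385 = 5·70 + 35
  70 = 2·35
so gcd(385, 70) = 35.
35 does not divide 2806 (remainder 6), so no integer solutions.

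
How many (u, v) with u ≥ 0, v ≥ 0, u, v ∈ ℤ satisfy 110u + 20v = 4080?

19

gcd(110, 20) = 10.
By Bézout, 110×(1) + 20×(-5) = 10.
One solution: (0, 204).
General: u = 0 + 2t, v = 204 - 11t.
u ≥ 0 ⇒ t ≥ 0; v ≥ 0 ⇒ t ≤ 18. So t ∈ [0, 18]: 19 solutions.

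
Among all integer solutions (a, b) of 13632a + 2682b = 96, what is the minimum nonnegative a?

85

gcd(13632, 2682) = 6  (13632 = 5*2682 + 222, 2682 = 12*222 + 18, 222 = 12*18 + 6, 18 = 3*6).
6 divides 96, so solutions exist.
Back-substituting, 13632*(145) + 2682*(-737) = 6.
Scale by 96/6 = 16: (a₀, b₀) = (2320, -11792).
General solution: a = 2320 + 447t, b = -11792 - 2272t for integer t.
a ≥ 0: smallest is 2320 mod 447 = 85 (at t = -5), with b = -432.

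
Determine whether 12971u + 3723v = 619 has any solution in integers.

gcd(12971, 3723):
  12971 = 3·3723 + 1802
  3723 = 2·1802 + 119
  1802 = 15·119 + 17
  119 = 7·17
so gcd(12971, 3723) = 17.
17 does not divide 619 (remainder 7), so no integer solutions.

no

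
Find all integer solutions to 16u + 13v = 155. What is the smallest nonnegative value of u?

gcd(16, 13) = 1.
1 divides 155, so solutions exist.
By Bézout, 16*(-4) + 13*(5) = 1.
Scale by 155/1 = 155: (u₀, v₀) = (-620, 775).
General solution: u = -620 + 13t, v = 775 - 16t for integer t.
u ≥ 0: smallest is -620 mod 13 = 4 (at t = 48), with v = 7.

4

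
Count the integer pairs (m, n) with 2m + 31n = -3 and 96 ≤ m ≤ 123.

1

gcd(31, 2):
  31 = 15×2 + 1
  2 = 2×1
so gcd(31, 2) = 1.
Back-substitute for Bézout coefficients:
  1 = 31 - 15×2
  ... = 2×(-15) + 31×(1)
Scale by -3: particular solution (45, -3); reduce m mod 31: (14, -1).
General solution: m = 14 + 31t, n = -1 - 2t for integer t.
96 ≤ 14 + 31t ≤ 123 gives t ∈ [3, 3], which is 1 value.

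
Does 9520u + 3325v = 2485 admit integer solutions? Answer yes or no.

yes

gcd(9520, 3325) = 35  (9520 = 2·3325 + 2870, 3325 = 1·2870 + 455, 2870 = 6·455 + 140, 455 = 3·140 + 35, 140 = 4·35).
35 divides 2485, so integer solutions exist.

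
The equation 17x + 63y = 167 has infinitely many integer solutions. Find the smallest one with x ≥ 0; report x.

58

gcd(63, 17) = 1.
1 divides 167, so solutions exist.
By Bézout, 17×(26) + 63×(-7) = 1.
Scale by 167/1 = 167: (x₀, y₀) = (4342, -1169).
General solution: x = 4342 + 63t, y = -1169 - 17t for integer t.
x ≥ 0: smallest is 4342 mod 63 = 58 (at t = -68), with y = -13.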